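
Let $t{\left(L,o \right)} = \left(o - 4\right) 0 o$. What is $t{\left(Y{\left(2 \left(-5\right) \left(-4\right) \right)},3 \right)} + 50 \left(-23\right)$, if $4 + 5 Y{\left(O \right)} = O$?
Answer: $-1150$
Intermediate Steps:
$Y{\left(O \right)} = - \frac{4}{5} + \frac{O}{5}$
$t{\left(L,o \right)} = 0$ ($t{\left(L,o \right)} = \left(o - 4\right) 0 o = \left(-4 + o\right) 0 o = 0 o = 0$)
$t{\left(Y{\left(2 \left(-5\right) \left(-4\right) \right)},3 \right)} + 50 \left(-23\right) = 0 + 50 \left(-23\right) = 0 - 1150 = -1150$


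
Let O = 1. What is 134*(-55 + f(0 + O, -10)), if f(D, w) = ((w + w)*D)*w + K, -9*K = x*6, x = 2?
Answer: 57754/3 ≈ 19251.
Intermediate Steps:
K = -4/3 (K = -2*6/9 = -⅑*12 = -4/3 ≈ -1.3333)
f(D, w) = -4/3 + 2*D*w² (f(D, w) = ((w + w)*D)*w - 4/3 = ((2*w)*D)*w - 4/3 = (2*D*w)*w - 4/3 = 2*D*w² - 4/3 = -4/3 + 2*D*w²)
134*(-55 + f(0 + O, -10)) = 134*(-55 + (-4/3 + 2*(0 + 1)*(-10)²)) = 134*(-55 + (-4/3 + 2*1*100)) = 134*(-55 + (-4/3 + 200)) = 134*(-55 + 596/3) = 134*(431/3) = 57754/3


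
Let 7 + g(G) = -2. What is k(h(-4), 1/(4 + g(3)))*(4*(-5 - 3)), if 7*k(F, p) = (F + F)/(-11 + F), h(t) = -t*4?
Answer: -1024/35 ≈ -29.257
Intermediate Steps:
g(G) = -9 (g(G) = -7 - 2 = -9)
h(t) = -4*t
k(F, p) = 2*F/(7*(-11 + F)) (k(F, p) = ((F + F)/(-11 + F))/7 = ((2*F)/(-11 + F))/7 = (2*F/(-11 + F))/7 = 2*F/(7*(-11 + F)))
k(h(-4), 1/(4 + g(3)))*(4*(-5 - 3)) = (2*(-4*(-4))/(7*(-11 - 4*(-4))))*(4*(-5 - 3)) = ((2/7)*16/(-11 + 16))*(4*(-8)) = ((2/7)*16/5)*(-32) = ((2/7)*16*(1/5))*(-32) = (32/35)*(-32) = -1024/35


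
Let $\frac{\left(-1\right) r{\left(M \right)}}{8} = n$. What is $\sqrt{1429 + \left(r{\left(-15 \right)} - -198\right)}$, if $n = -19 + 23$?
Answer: $\sqrt{1595} \approx 39.937$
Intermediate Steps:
$n = 4$
$r{\left(M \right)} = -32$ ($r{\left(M \right)} = \left(-8\right) 4 = -32$)
$\sqrt{1429 + \left(r{\left(-15 \right)} - -198\right)} = \sqrt{1429 - -166} = \sqrt{1429 + \left(-32 + 198\right)} = \sqrt{1429 + 166} = \sqrt{1595}$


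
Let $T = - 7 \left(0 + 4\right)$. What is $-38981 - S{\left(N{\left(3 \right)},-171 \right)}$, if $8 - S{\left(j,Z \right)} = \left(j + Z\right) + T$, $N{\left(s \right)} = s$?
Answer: $-39185$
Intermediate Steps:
$T = -28$ ($T = \left(-7\right) 4 = -28$)
$S{\left(j,Z \right)} = 36 - Z - j$ ($S{\left(j,Z \right)} = 8 - \left(\left(j + Z\right) - 28\right) = 8 - \left(\left(Z + j\right) - 28\right) = 8 - \left(-28 + Z + j\right) = 36 - Z - j$)
$-38981 - S{\left(N{\left(3 \right)},-171 \right)} = -38981 - \left(36 - -171 - 3\right) = -38981 - \left(36 + 171 - 3\right) = -38981 - 204 = -39185$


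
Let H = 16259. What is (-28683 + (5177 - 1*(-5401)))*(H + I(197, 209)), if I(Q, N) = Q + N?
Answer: -301719825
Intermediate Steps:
I(Q, N) = N + Q
(-28683 + (5177 - 1*(-5401)))*(H + I(197, 209)) = (-28683 + (5177 - 1*(-5401)))*(16259 + (209 + 197)) = (-28683 + (5177 + 5401))*(16259 + 406) = (-28683 + 10578)*16665 = -18105*16665 = -301719825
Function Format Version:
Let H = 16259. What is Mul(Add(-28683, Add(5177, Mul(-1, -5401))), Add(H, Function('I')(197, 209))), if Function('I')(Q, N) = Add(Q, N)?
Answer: -301719825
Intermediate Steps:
Function('I')(Q, N) = Add(N, Q)
Mul(Add(-28683, Add(5177, Mul(-1, -5401))), Add(H, Function('I')(197, 209))) = Mul(Add(-28683, Add(5177, Mul(-1, -5401))), Add(16259, Add(209, 197))) = Mul(Add(-28683, Add(5177, 5401)), Add(16259, 406)) = Mul(Add(-28683, 10578), 16665) = Mul(-18105, 16665) = -301719825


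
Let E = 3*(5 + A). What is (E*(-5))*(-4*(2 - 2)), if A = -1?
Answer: 0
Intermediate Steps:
E = 12 (E = 3*(5 - 1) = 3*4 = 12)
(E*(-5))*(-4*(2 - 2)) = (12*(-5))*(-4*(2 - 2)) = -(-240)*0 = -60*0 = 0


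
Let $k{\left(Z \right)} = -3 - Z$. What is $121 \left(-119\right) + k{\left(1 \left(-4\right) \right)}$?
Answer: $-14398$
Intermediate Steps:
$121 \left(-119\right) + k{\left(1 \left(-4\right) \right)} = 121 \left(-119\right) - \left(3 + 1 \left(-4\right)\right) = -14399 - -1 = -14399 + \left(-3 + 4\right) = -14399 + 1 = -14398$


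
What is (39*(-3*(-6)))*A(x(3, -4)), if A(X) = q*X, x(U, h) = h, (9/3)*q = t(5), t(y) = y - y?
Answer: 0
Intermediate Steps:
t(y) = 0
q = 0 (q = (⅓)*0 = 0)
A(X) = 0 (A(X) = 0*X = 0)
(39*(-3*(-6)))*A(x(3, -4)) = (39*(-3*(-6)))*0 = (39*18)*0 = 702*0 = 0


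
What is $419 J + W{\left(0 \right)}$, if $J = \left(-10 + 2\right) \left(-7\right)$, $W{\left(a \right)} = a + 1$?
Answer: $23465$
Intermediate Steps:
$W{\left(a \right)} = 1 + a$
$J = 56$ ($J = \left(-8\right) \left(-7\right) = 56$)
$419 J + W{\left(0 \right)} = 419 \cdot 56 + \left(1 + 0\right) = 23464 + 1 = 23465$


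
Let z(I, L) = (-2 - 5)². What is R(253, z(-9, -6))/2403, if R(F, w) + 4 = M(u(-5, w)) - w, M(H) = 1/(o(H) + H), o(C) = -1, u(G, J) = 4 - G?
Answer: -47/2136 ≈ -0.022004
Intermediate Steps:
z(I, L) = 49 (z(I, L) = (-7)² = 49)
M(H) = 1/(-1 + H)
R(F, w) = -31/8 - w (R(F, w) = -4 + (1/(-1 + (4 - 1*(-5))) - w) = -4 + (1/(-1 + (4 + 5)) - w) = -4 + (1/(-1 + 9) - w) = -4 + (1/8 - w) = -4 + (⅛ - w) = -31/8 - w)
R(253, z(-9, -6))/2403 = (-31/8 - 1*49)/2403 = (-31/8 - 49)*(1/2403) = -423/8*1/2403 = -47/2136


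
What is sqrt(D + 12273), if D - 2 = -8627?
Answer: 8*sqrt(57) ≈ 60.399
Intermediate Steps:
D = -8625 (D = 2 - 8627 = -8625)
sqrt(D + 12273) = sqrt(-8625 + 12273) = sqrt(3648) = 8*sqrt(57)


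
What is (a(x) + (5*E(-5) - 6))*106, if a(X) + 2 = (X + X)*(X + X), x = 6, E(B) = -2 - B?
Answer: 16006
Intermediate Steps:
a(X) = -2 + 4*X² (a(X) = -2 + (X + X)*(X + X) = -2 + (2*X)*(2*X) = -2 + 4*X²)
(a(x) + (5*E(-5) - 6))*106 = ((-2 + 4*6²) + (5*(-2 - 1*(-5)) - 6))*106 = ((-2 + 4*36) + (5*(-2 + 5) - 6))*106 = ((-2 + 144) + (5*3 - 6))*106 = (142 + (15 - 6))*106 = (142 + 9)*106 = 151*106 = 16006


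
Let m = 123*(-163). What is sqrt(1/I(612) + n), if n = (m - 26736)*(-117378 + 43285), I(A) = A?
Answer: sqrt(36064852216037)/102 ≈ 58877.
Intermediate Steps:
m = -20049
n = 3466441005 (n = (-20049 - 26736)*(-117378 + 43285) = -46785*(-74093) = 3466441005)
sqrt(1/I(612) + n) = sqrt(1/612 + 3466441005) = sqrt(2121461895061/612) = sqrt(36064852216037)/102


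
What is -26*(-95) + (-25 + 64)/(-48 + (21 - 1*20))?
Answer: 116051/47 ≈ 2469.2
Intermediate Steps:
-26*(-95) + (-25 + 64)/(-48 + (21 - 1*20)) = 2470 + 39/(-48 + (21 - 20)) = 2470 + 39/(-48 + 1) = 2470 + 39/(-47) = 2470 + 39*(-1/47) = 2470 - 39/47 = 116051/47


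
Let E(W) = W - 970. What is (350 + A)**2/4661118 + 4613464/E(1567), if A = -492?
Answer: 3583985355110/463781241 ≈ 7727.8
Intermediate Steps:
E(W) = -970 + W
(350 + A)**2/4661118 + 4613464/E(1567) = (350 - 492)**2/4661118 + 4613464/(-970 + 1567) = (-142)**2*(1/4661118) + 4613464/597 = 20164*(1/4661118) + 4613464*(1/597) = 10082/2330559 + 4613464/597 = 3583985355110/463781241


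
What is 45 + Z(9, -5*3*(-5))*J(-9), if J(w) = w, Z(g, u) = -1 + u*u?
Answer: -50571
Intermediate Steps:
Z(g, u) = -1 + u²
45 + Z(9, -5*3*(-5))*J(-9) = 45 + (-1 + (-5*3*(-5))²)*(-9) = 45 + (-1 + (-15*(-5))²)*(-9) = 45 + (-1 + 75²)*(-9) = 45 + (-1 + 5625)*(-9) = 45 + 5624*(-9) = 45 - 50616 = -50571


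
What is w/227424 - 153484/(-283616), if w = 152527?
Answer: 2442657589/2015658912 ≈ 1.2118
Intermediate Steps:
w/227424 - 153484/(-283616) = 152527/227424 - 153484/(-283616) = 152527*(1/227424) - 153484*(-1/283616) = 152527/227424 + 38371/70904 = 2442657589/2015658912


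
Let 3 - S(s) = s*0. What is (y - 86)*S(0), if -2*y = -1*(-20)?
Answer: -288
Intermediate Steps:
y = -10 (y = -(-1)*(-20)/2 = -½*20 = -10)
S(s) = 3 (S(s) = 3 - s*0 = 3 - 1*0 = 3 + 0 = 3)
(y - 86)*S(0) = (-10 - 86)*3 = -96*3 = -288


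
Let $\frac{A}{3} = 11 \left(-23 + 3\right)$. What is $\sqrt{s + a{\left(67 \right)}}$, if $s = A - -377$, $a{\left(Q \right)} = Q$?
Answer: $6 i \sqrt{6} \approx 14.697 i$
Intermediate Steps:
$A = -660$ ($A = 3 \cdot 11 \left(-23 + 3\right) = 3 \cdot 11 \left(-20\right) = 3 \left(-220\right) = -660$)
$s = -283$ ($s = -660 - -377 = -660 + 377 = -283$)
$\sqrt{s + a{\left(67 \right)}} = \sqrt{-283 + 67} = \sqrt{-216} = 6 i \sqrt{6}$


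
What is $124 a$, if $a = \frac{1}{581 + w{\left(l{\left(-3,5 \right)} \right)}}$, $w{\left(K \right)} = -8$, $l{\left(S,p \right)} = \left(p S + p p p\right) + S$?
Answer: $\frac{124}{573} \approx 0.2164$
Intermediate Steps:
$l{\left(S,p \right)} = S + p^{3} + S p$ ($l{\left(S,p \right)} = \left(S p + p^{2} p\right) + S = \left(S p + p^{3}\right) + S = \left(p^{3} + S p\right) + S = S + p^{3} + S p$)
$a = \frac{1}{573}$ ($a = \frac{1}{581 - 8} = \frac{1}{573} \approx 0.0017452$)
$124 a = 124 \cdot \frac{1}{573} = \frac{124}{573}$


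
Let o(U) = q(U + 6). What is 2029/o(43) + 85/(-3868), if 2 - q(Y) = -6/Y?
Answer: 96137897/100568 ≈ 955.95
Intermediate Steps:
q(Y) = 2 + 6/Y (q(Y) = 2 - (-6)/Y = 2 + 6/Y)
o(U) = 2 + 6/(6 + U) (o(U) = 2 + 6/(U + 6) = 2 + 6/(6 + U))
2029/o(43) + 85/(-3868) = 2029/((2*(9 + 43)/(6 + 43))) + 85/(-3868) = 2029/((2*52/49)) + 85*(-1/3868) = 2029/((2*(1/49)*52)) - 85/3868 = 2029/(104/49) - 85/3868 = 2029*(49/104) - 85/3868 = 99421/104 - 85/3868 = 96137897/100568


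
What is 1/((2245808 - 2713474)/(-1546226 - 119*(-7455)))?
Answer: 659081/467666 ≈ 1.4093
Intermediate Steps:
1/((2245808 - 2713474)/(-1546226 - 119*(-7455))) = 1/(-467666/(-1546226 + 887145)) = 1/(-467666/(-659081)) = 1/(-467666*(-1/659081)) = 1/(467666/659081) = 659081/467666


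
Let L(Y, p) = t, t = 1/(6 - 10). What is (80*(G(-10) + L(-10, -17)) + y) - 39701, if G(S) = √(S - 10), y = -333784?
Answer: -373505 + 160*I*√5 ≈ -3.7351e+5 + 357.77*I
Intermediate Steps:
t = -¼ (t = 1/(-4) = -¼ ≈ -0.25000)
L(Y, p) = -¼
G(S) = √(-10 + S)
(80*(G(-10) + L(-10, -17)) + y) - 39701 = (80*(√(-10 - 10) - ¼) - 333784) - 39701 = (80*(√(-20) - ¼) - 333784) - 39701 = (80*(2*I*√5 - ¼) - 333784) - 39701 = (80*(-¼ + 2*I*√5) - 333784) - 39701 = ((-20 + 160*I*√5) - 333784) - 39701 = (-333804 + 160*I*√5) - 39701 = -373505 + 160*I*√5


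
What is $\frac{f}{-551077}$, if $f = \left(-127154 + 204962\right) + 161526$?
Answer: $- \frac{239334}{551077} \approx -0.4343$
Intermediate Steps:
$f = 239334$ ($f = 77808 + 161526 = 239334$)
$\frac{f}{-551077} = \frac{239334}{-551077} = 239334 \left(- \frac{1}{551077}\right) = - \frac{239334}{551077}$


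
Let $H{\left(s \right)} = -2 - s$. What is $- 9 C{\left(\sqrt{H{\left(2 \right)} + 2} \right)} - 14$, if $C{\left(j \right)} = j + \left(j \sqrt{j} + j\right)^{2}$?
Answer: $4 + 9 i \sqrt{2} - 36 i \sqrt[4]{2} i^{\frac{3}{2}} \approx 34.272 + 43.0 i$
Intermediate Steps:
$C{\left(j \right)} = j + \left(j + j^{\frac{3}{2}}\right)^{2}$ ($C{\left(j \right)} = j + \left(j^{\frac{3}{2}} + j\right)^{2} = j + \left(j + j^{\frac{3}{2}}\right)^{2}$)
$- 9 C{\left(\sqrt{H{\left(2 \right)} + 2} \right)} - 14 = - 9 \left(\sqrt{\left(-2 - 2\right) + 2} + \left(\sqrt{\left(-2 - 2\right) + 2} + \left(\sqrt{\left(-2 - 2\right) + 2}\right)^{\frac{3}{2}}\right)^{2}\right) - 14 = - 9 \left(\sqrt{-4 + 2} + \left(\sqrt{-4 + 2} + \left(\sqrt{-4 + 2}\right)^{\frac{3}{2}}\right)^{2}\right) - 14 = - 9 \left(\sqrt{-2} + \left(\sqrt{-2} + \left(\sqrt{-2}\right)^{\frac{3}{2}}\right)^{2}\right) - 14 = - 9 \left(i \sqrt{2} + \left(i \sqrt{2} + \left(i \sqrt{2}\right)^{\frac{3}{2}}\right)^{2}\right) - 14 = - 9 \left(i \sqrt{2} + \left(i \sqrt{2} + 2^{\frac{3}{4}} i^{\frac{3}{2}}\right)^{2}\right) - 14 = - 9 \left(\left(i \sqrt{2} + 2^{\frac{3}{4}} i^{\frac{3}{2}}\right)^{2} + i \sqrt{2}\right) - 14 = \left(- 9 \left(i \sqrt{2} + 2^{\frac{3}{4}} i^{\frac{3}{2}}\right)^{2} - 9 i \sqrt{2}\right) - 14 = -14 - 9 \left(i \sqrt{2} + 2^{\frac{3}{4}} i^{\frac{3}{2}}\right)^{2} - 9 i \sqrt{2}$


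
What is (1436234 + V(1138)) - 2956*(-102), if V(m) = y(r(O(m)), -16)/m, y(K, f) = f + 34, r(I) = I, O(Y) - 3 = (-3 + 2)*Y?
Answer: 988777483/569 ≈ 1.7377e+6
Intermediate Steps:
O(Y) = 3 - Y (O(Y) = 3 + (-3 + 2)*Y = 3 - Y)
y(K, f) = 34 + f
V(m) = 18/m (V(m) = (34 - 16)/m = 18/m)
(1436234 + V(1138)) - 2956*(-102) = (1436234 + 18/1138) - 2956*(-102) = (1436234 + 18*(1/1138)) + 301512 = (1436234 + 9/569) + 301512 = 817217155/569 + 301512 = 988777483/569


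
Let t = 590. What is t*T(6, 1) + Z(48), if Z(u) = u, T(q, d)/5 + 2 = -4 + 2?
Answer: -11752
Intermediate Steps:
T(q, d) = -20 (T(q, d) = -10 + 5*(-4 + 2) = -10 + 5*(-2) = -10 - 10 = -20)
t*T(6, 1) + Z(48) = 590*(-20) + 48 = -11800 + 48 = -11752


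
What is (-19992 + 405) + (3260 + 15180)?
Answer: -1147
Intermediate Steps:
(-19992 + 405) + (3260 + 15180) = -19587 + 18440 = -1147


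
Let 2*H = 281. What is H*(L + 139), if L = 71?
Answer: 29505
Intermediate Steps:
H = 281/2 (H = (1/2)*281 = 281/2 ≈ 140.50)
H*(L + 139) = 281*(71 + 139)/2 = (281/2)*210 = 29505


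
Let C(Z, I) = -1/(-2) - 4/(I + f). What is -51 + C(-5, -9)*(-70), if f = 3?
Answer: -398/3 ≈ -132.67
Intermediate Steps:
C(Z, I) = ½ - 4/(3 + I) (C(Z, I) = -1/(-2) - 4/(I + 3) = -1*(-½) - 4/(3 + I) = ½ - 4/(3 + I))
-51 + C(-5, -9)*(-70) = -51 + ((-5 - 9)/(2*(3 - 9)))*(-70) = -51 + ((½)*(-14)/(-6))*(-70) = -51 + ((½)*(-⅙)*(-14))*(-70) = -51 + (7/6)*(-70) = -51 - 245/3 = -398/3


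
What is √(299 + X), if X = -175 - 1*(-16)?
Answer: 2*√35 ≈ 11.832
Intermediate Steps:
X = -159 (X = -175 + 16 = -159)
√(299 + X) = √(299 - 159) = √140 = 2*√35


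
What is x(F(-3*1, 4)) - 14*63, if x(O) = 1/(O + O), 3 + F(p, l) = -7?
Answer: -17641/20 ≈ -882.05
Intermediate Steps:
F(p, l) = -10 (F(p, l) = -3 - 7 = -10)
x(O) = 1/(2*O)
x(F(-3*1, 4)) - 14*63 = (1/2)/(-10) - 14*63 = (1/2)*(-1/10) - 882 = -1/20 - 882 = -17641/20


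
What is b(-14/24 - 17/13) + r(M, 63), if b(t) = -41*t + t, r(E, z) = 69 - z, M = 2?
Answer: 3184/39 ≈ 81.641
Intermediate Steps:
b(t) = -40*t
b(-14/24 - 17/13) + r(M, 63) = -40*(-14/24 - 17/13) + (69 - 1*63) = -40*(-14*1/24 - 17*1/13) + (69 - 63) = -40*(-7/12 - 17/13) + 6 = -40*(-295/156) + 6 = 2950/39 + 6 = 3184/39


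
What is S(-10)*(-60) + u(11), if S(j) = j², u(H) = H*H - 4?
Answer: -5883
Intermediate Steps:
u(H) = -4 + H² (u(H) = H² - 4 = -4 + H²)
S(-10)*(-60) + u(11) = (-10)²*(-60) + (-4 + 11²) = 100*(-60) + (-4 + 121) = -6000 + 117 = -5883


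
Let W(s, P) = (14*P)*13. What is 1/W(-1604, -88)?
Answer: -1/16016 ≈ -6.2438e-5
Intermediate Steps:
W(s, P) = 182*P
1/W(-1604, -88) = 1/(182*(-88)) = 1/(-16016) = -1/16016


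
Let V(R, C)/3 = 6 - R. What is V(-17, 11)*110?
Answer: 7590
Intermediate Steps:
V(R, C) = 18 - 3*R (V(R, C) = 3*(6 - R) = 18 - 3*R)
V(-17, 11)*110 = (18 - 3*(-17))*110 = (18 + 51)*110 = 69*110 = 7590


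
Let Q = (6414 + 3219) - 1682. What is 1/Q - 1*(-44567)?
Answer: 354352218/7951 ≈ 44567.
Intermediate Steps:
Q = 7951 (Q = 9633 - 1682 = 7951)
1/Q - 1*(-44567) = 1/7951 - 1*(-44567) = 1/7951 + 44567 = 354352218/7951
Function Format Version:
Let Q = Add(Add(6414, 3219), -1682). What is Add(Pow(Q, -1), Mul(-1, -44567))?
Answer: Rational(354352218, 7951) ≈ 44567.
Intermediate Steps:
Q = 7951 (Q = Add(9633, -1682) = 7951)
Add(Pow(Q, -1), Mul(-1, -44567)) = Add(Pow(7951, -1), Mul(-1, -44567)) = Add(Rational(1, 7951), 44567) = Rational(354352218, 7951)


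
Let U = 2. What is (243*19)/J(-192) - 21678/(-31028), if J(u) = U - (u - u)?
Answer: 17912454/7757 ≈ 2309.2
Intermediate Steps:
J(u) = 2 (J(u) = 2 - (u - u) = 2 - 1*0 = 2 + 0 = 2)
(243*19)/J(-192) - 21678/(-31028) = (243*19)/2 - 21678/(-31028) = 4617*(1/2) - 21678*(-1/31028) = 4617/2 + 10839/15514 = 17912454/7757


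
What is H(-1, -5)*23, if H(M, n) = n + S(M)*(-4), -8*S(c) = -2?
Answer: -138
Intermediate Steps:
S(c) = 1/4 (S(c) = -1/8*(-2) = 1/4)
H(M, n) = -1 + n (H(M, n) = n + (1/4)*(-4) = n - 1 = -1 + n)
H(-1, -5)*23 = (-1 - 5)*23 = -6*23 = -138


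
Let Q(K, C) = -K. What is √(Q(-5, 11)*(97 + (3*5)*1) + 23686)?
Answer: 3*√2694 ≈ 155.71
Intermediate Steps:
√(Q(-5, 11)*(97 + (3*5)*1) + 23686) = √((-1*(-5))*(97 + (3*5)*1) + 23686) = √(5*(97 + 15*1) + 23686) = √(5*(97 + 15) + 23686) = √(5*112 + 23686) = √(560 + 23686) = √24246 = 3*√2694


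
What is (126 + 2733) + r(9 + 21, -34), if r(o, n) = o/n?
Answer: 48588/17 ≈ 2858.1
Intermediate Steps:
(126 + 2733) + r(9 + 21, -34) = (126 + 2733) + (9 + 21)/(-34) = 2859 + 30*(-1/34) = 2859 - 15/17 = 48588/17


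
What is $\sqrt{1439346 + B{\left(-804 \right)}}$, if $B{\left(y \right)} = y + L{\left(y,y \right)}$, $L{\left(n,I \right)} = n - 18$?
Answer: $2 \sqrt{359430} \approx 1199.0$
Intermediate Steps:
$L{\left(n,I \right)} = -18 + n$
$B{\left(y \right)} = -18 + 2 y$ ($B{\left(y \right)} = y + \left(-18 + y\right) = -18 + 2 y$)
$\sqrt{1439346 + B{\left(-804 \right)}} = \sqrt{1439346 + \left(-18 + 2 \left(-804\right)\right)} = \sqrt{1439346 - 1626} = \sqrt{1437720} = 2 \sqrt{359430}$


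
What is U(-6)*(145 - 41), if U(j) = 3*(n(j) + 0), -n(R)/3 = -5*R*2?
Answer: -56160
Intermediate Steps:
n(R) = 30*R (n(R) = -3*(-5*R)*2 = -(-30)*R = 30*R)
U(j) = 90*j (U(j) = 3*(30*j + 0) = 3*(30*j) = 90*j)
U(-6)*(145 - 41) = (90*(-6))*(145 - 41) = -540*104 = -56160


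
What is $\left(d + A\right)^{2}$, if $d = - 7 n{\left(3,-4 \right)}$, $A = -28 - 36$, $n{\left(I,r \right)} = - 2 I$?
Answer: $484$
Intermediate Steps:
$A = -64$
$d = 42$ ($d = - 7 \left(\left(-2\right) 3\right) = \left(-7\right) \left(-6\right) = 42$)
$\left(d + A\right)^{2} = \left(42 - 64\right)^{2} = \left(-22\right)^{2} = 484$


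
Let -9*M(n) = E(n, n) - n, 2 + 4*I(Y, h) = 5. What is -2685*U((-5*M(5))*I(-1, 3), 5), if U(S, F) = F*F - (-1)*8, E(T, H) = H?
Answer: -88605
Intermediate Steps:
I(Y, h) = ¾ (I(Y, h) = -½ + (¼)*5 = -½ + 5/4 = ¾)
M(n) = 0 (M(n) = -(n - n)/9 = -⅑*0 = 0)
U(S, F) = 8 + F² (U(S, F) = F² - 1*(-8) = F² + 8 = 8 + F²)
-2685*U((-5*M(5))*I(-1, 3), 5) = -2685*(8 + 5²) = -2685*(8 + 25) = -2685*33 = -88605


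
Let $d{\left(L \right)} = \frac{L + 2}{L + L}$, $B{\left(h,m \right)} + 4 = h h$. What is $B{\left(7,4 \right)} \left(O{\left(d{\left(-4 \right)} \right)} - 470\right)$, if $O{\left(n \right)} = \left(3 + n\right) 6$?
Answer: $- \frac{40545}{2} \approx -20273.0$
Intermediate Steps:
$B{\left(h,m \right)} = -4 + h^{2}$ ($B{\left(h,m \right)} = -4 + h h = -4 + h^{2}$)
$d{\left(L \right)} = \frac{2 + L}{2 L}$
$O{\left(n \right)} = 18 + 6 n$
$B{\left(7,4 \right)} \left(O{\left(d{\left(-4 \right)} \right)} - 470\right) = \left(-4 + 7^{2}\right) \left(\left(18 + 6 \frac{2 - 4}{2 \left(-4\right)}\right) - 470\right) = \left(-4 + 49\right) \left(\left(18 + 6 \cdot \frac{1}{2} \left(- \frac{1}{4}\right) \left(-2\right)\right) - 470\right) = 45 \left(\left(18 + 6 \cdot \frac{1}{4}\right) - 470\right) = 45 \left(\left(18 + \frac{3}{2}\right) - 470\right) = 45 \left(\frac{39}{2} - 470\right) = 45 \left(- \frac{901}{2}\right) = - \frac{40545}{2}$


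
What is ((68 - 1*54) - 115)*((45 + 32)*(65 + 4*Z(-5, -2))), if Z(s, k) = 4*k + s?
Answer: -101101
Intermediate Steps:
Z(s, k) = s + 4*k
((68 - 1*54) - 115)*((45 + 32)*(65 + 4*Z(-5, -2))) = ((68 - 1*54) - 115)*((45 + 32)*(65 + 4*(-5 + 4*(-2)))) = ((68 - 54) - 115)*(77*(65 + 4*(-5 - 8))) = (14 - 115)*(77*(65 + 4*(-13))) = -7777*(65 - 52) = -7777*13 = -101*1001 = -101101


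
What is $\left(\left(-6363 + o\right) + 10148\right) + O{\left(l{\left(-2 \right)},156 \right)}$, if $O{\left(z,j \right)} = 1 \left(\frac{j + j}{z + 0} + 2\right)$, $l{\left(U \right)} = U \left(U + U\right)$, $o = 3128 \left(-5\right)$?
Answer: $-11814$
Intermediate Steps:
$o = -15640$
$l{\left(U \right)} = 2 U^{2}$ ($l{\left(U \right)} = U 2 U = 2 U^{2}$)
$O{\left(z,j \right)} = 2 + \frac{2 j}{z}$ ($O{\left(z,j \right)} = 1 \left(\frac{2 j}{z} + 2\right) = 1 \left(2 + \frac{2 j}{z}\right) = 2 + \frac{2 j}{z}$)
$\left(\left(-6363 + o\right) + 10148\right) + O{\left(l{\left(-2 \right)},156 \right)} = \left(\left(-6363 - 15640\right) + 10148\right) + \left(2 + 2 \cdot 156 \frac{1}{2 \left(-2\right)^{2}}\right) = \left(-22003 + 10148\right) + \left(2 + 2 \cdot 156 \frac{1}{2 \cdot 4}\right) = -11855 + \left(2 + 2 \cdot 156 \cdot \frac{1}{8}\right) = -11855 + \left(2 + 39\right) = -11855 + 41 = -11814$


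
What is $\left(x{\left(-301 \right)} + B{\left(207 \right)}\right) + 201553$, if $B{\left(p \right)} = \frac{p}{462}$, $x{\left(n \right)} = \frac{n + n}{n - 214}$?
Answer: $\frac{15985296673}{79310} \approx 2.0155 \cdot 10^{5}$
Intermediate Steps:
$x{\left(n \right)} = \frac{2 n}{-214 + n}$
$B{\left(p \right)} = \frac{p}{462}$ ($B{\left(p \right)} = p \frac{1}{462} = \frac{p}{462}$)
$\left(x{\left(-301 \right)} + B{\left(207 \right)}\right) + 201553 = \left(2 \left(-301\right) \frac{1}{-214 - 301} + \frac{1}{462} \cdot 207\right) + 201553 = \left(2 \left(-301\right) \frac{1}{-515} + \frac{69}{154}\right) + 201553 = \left(2 \left(-301\right) \left(- \frac{1}{515}\right) + \frac{69}{154}\right) + 201553 = \left(\frac{602}{515} + \frac{69}{154}\right) + 201553 = \frac{128243}{79310} + 201553 = \frac{15985296673}{79310}$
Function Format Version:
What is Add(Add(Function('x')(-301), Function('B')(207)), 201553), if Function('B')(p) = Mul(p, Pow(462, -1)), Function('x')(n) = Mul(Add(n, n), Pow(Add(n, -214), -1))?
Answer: Rational(15985296673, 79310) ≈ 2.0155e+5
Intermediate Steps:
Function('x')(n) = Mul(2, n, Pow(Add(-214, n), -1)) (Function('x')(n) = Mul(Mul(2, n), Pow(Add(-214, n), -1)) = Mul(2, n, Pow(Add(-214, n), -1)))
Function('B')(p) = Mul(Rational(1, 462), p) (Function('B')(p) = Mul(p, Rational(1, 462)) = Mul(Rational(1, 462), p))
Add(Add(Function('x')(-301), Function('B')(207)), 201553) = Add(Add(Mul(2, -301, Pow(Add(-214, -301), -1)), Mul(Rational(1, 462), 207)), 201553) = Add(Add(Mul(2, -301, Pow(-515, -1)), Rational(69, 154)), 201553) = Add(Add(Mul(2, -301, Rational(-1, 515)), Rational(69, 154)), 201553) = Add(Add(Rational(602, 515), Rational(69, 154)), 201553) = Add(Rational(128243, 79310), 201553) = Rational(15985296673, 79310)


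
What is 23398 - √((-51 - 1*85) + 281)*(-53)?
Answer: 23398 + 53*√145 ≈ 24036.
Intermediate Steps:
23398 - √((-51 - 1*85) + 281)*(-53) = 23398 - √((-51 - 85) + 281)*(-53) = 23398 - √(-136 + 281)*(-53) = 23398 - √145*(-53) = 23398 - (-53)*√145 = 23398 + 53*√145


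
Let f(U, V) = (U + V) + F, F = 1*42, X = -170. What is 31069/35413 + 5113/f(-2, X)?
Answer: -177027699/4603690 ≈ -38.453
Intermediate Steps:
F = 42
f(U, V) = 42 + U + V (f(U, V) = (U + V) + 42 = 42 + U + V)
31069/35413 + 5113/f(-2, X) = 31069/35413 + 5113/(42 - 2 - 170) = 31069*(1/35413) + 5113/(-130) = 31069/35413 + 5113*(-1/130) = 31069/35413 - 5113/130 = -177027699/4603690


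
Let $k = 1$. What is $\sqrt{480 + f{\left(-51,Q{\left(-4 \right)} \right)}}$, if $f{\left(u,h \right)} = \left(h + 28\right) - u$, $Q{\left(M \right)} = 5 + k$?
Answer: $\sqrt{565} \approx 23.77$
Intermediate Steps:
$Q{\left(M \right)} = 6$ ($Q{\left(M \right)} = 5 + 1 = 6$)
$f{\left(u,h \right)} = 28 + h - u$ ($f{\left(u,h \right)} = \left(28 + h\right) - u = 28 + h - u$)
$\sqrt{480 + f{\left(-51,Q{\left(-4 \right)} \right)}} = \sqrt{480 + \left(28 + 6 - -51\right)} = \sqrt{480 + \left(28 + 6 + 51\right)} = \sqrt{480 + 85} = \sqrt{565}$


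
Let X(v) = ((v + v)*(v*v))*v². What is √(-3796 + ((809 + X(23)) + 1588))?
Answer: 3*√1430143 ≈ 3587.7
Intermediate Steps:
X(v) = 2*v⁵ (X(v) = ((2*v)*v²)*v² = (2*v³)*v² = 2*v⁵)
√(-3796 + ((809 + X(23)) + 1588)) = √(-3796 + ((809 + 2*23⁵) + 1588)) = √(-3796 + ((809 + 2*6436343) + 1588)) = √(-3796 + ((809 + 12872686) + 1588)) = √(-3796 + (12873495 + 1588)) = √(-3796 + 12875083) = √12871287 = 3*√1430143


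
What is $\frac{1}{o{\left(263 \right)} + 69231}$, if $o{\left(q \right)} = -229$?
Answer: $\frac{1}{69002} \approx 1.4492 \cdot 10^{-5}$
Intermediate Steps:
$\frac{1}{o{\left(263 \right)} + 69231} = \frac{1}{-229 + 69231} = \frac{1}{69002}$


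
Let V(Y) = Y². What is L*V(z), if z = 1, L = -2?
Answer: -2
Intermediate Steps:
L*V(z) = -2*1² = -2*1 = -2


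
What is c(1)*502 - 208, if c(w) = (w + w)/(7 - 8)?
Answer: -1212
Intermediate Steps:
c(w) = -2*w (c(w) = (2*w)/(-1) = (2*w)*(-1) = -2*w)
c(1)*502 - 208 = -2*1*502 - 208 = -2*502 - 208 = -1004 - 208 = -1212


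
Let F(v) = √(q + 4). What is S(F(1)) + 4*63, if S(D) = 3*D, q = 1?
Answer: 252 + 3*√5 ≈ 258.71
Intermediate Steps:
F(v) = √5 (F(v) = √(1 + 4) = √5)
S(F(1)) + 4*63 = 3*√5 + 4*63 = 3*√5 + 252 = 252 + 3*√5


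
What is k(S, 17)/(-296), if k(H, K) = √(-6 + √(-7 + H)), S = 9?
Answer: -I*√(6 - √2)/296 ≈ -0.0072346*I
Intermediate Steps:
k(S, 17)/(-296) = √(-6 + √(-7 + 9))/(-296) = √(-6 + √2)*(-1/296) = -√(-6 + √2)/296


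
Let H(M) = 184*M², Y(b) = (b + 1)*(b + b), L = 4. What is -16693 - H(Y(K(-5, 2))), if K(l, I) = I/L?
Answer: -17107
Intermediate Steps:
K(l, I) = I/4
Y(b) = 2*b*(1 + b) (Y(b) = (1 + b)*(2*b) = 2*b*(1 + b))
-16693 - H(Y(K(-5, 2))) = -16693 - 184*(2*((¼)*2)*(1 + (¼)*2))² = -16693 - 184*(2*(½)*(1 + ½))² = -16693 - 184*(2*(½)*(3/2))² = -16693 - 184*(3/2)² = -16693 - 184*9/4 = -16693 - 1*414 = -16693 - 414 = -17107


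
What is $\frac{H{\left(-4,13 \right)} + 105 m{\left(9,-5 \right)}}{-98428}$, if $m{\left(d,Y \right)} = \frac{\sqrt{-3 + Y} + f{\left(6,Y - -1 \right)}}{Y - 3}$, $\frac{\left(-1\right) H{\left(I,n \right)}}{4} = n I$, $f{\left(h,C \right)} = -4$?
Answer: $- \frac{521}{196856} + \frac{105 i \sqrt{2}}{393712} \approx -0.0026466 + 0.00037716 i$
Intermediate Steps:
$H{\left(I,n \right)} = - 4 I n$ ($H{\left(I,n \right)} = - 4 n I = - 4 I n$)
$m{\left(d,Y \right)} = \frac{-4 + \sqrt{-3 + Y}}{-3 + Y}$ ($m{\left(d,Y \right)} = \frac{\sqrt{-3 + Y} - 4}{Y - 3} = \frac{-4 + \sqrt{-3 + Y}}{-3 + Y}$)
$\frac{H{\left(-4,13 \right)} + 105 m{\left(9,-5 \right)}}{-98428} = \frac{\left(-4\right) \left(-4\right) 13 + 105 \frac{-3 - 5 - 4 \sqrt{-3 - 5}}{\left(-3 - 5\right)^{\frac{3}{2}}}}{-98428} = \left(208 + 105 \frac{-3 - 5 - 4 \sqrt{-8}}{\left(-16\right) i \sqrt{2}}\right) \left(- \frac{1}{98428}\right) = \left(208 + 105 \frac{i \sqrt{2}}{32} \left(-3 - 5 - 4 \cdot 2 i \sqrt{2}\right)\right) \left(- \frac{1}{98428}\right) = \left(208 + 105 \frac{i \sqrt{2}}{32} \left(-3 - 5 - 8 i \sqrt{2}\right)\right) \left(- \frac{1}{98428}\right) = \left(208 + 105 \frac{i \sqrt{2}}{32} \left(-8 - 8 i \sqrt{2}\right)\right) \left(- \frac{1}{98428}\right) = \left(208 + 105 \frac{i \sqrt{2} \left(-8 - 8 i \sqrt{2}\right)}{32}\right) \left(- \frac{1}{98428}\right) = \left(208 + \frac{105 i \sqrt{2} \left(-8 - 8 i \sqrt{2}\right)}{32}\right) \left(- \frac{1}{98428}\right) = - \frac{52}{24607} - \frac{105 i \sqrt{2} \left(-8 - 8 i \sqrt{2}\right)}{3149696}$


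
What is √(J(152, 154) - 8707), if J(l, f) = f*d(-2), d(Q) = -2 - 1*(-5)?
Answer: I*√8245 ≈ 90.802*I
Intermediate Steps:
d(Q) = 3 (d(Q) = -2 + 5 = 3)
J(l, f) = 3*f (J(l, f) = f*3 = 3*f)
√(J(152, 154) - 8707) = √(3*154 - 8707) = √(462 - 8707) = √(-8245) = I*√8245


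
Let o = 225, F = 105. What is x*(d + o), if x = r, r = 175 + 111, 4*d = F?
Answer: 143715/2 ≈ 71858.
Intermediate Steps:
d = 105/4 (d = (¼)*105 = 105/4 ≈ 26.250)
r = 286
x = 286
x*(d + o) = 286*(105/4 + 225) = 286*(1005/4) = 143715/2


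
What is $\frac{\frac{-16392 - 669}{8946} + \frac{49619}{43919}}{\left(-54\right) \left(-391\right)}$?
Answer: $- \frac{101803495}{2765225794212} \approx -3.6816 \cdot 10^{-5}$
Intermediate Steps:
$\frac{\frac{-16392 - 669}{8946} + \frac{49619}{43919}}{\left(-54\right) \left(-391\right)} = \frac{\left(-16392 - 669\right) \frac{1}{8946} + 49619 \cdot \frac{1}{43919}}{21114} = \left(\left(-17061\right) \frac{1}{8946} + \frac{49619}{43919}\right) \frac{1}{21114} = \left(- \frac{5687}{2982} + \frac{49619}{43919}\right) \frac{1}{21114} = \left(- \frac{101803495}{130966458}\right) \frac{1}{21114} = - \frac{101803495}{2765225794212}$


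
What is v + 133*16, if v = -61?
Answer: 2067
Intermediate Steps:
v + 133*16 = -61 + 133*16 = -61 + 2128 = 2067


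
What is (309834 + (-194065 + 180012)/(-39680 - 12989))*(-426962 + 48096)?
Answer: -6182585818047134/52669 ≈ -1.1739e+11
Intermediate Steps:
(309834 + (-194065 + 180012)/(-39680 - 12989))*(-426962 + 48096) = (309834 - 14053/(-52669))*(-378866) = (309834 - 14053*(-1/52669))*(-378866) = (309834 + 14053/52669)*(-378866) = (16318660999/52669)*(-378866) = -6182585818047134/52669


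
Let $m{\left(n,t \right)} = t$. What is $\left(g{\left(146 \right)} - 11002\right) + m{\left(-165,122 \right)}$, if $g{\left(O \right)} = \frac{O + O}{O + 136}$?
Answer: $- \frac{1533934}{141} \approx -10879.0$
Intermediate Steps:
$g{\left(O \right)} = \frac{2 O}{136 + O}$
$\left(g{\left(146 \right)} - 11002\right) + m{\left(-165,122 \right)} = \left(2 \cdot 146 \frac{1}{136 + 146} - 11002\right) + 122 = \left(2 \cdot 146 \cdot \frac{1}{282} - 11002\right) + 122 = \left(\frac{146}{141} - 11002\right) + 122 = - \frac{1551136}{141} + 122 = - \frac{1533934}{141}$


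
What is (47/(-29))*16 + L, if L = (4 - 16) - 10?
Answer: -1390/29 ≈ -47.931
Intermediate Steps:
L = -22 (L = -12 - 10 = -22)
(47/(-29))*16 + L = (47/(-29))*16 - 22 = (47*(-1/29))*16 - 22 = -47/29*16 - 22 = -752/29 - 22 = -1390/29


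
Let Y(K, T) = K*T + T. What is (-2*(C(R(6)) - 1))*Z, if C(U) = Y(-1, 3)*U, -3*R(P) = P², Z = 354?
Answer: 708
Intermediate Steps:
R(P) = -P²/3
Y(K, T) = T + K*T
C(U) = 0 (C(U) = (3*(1 - 1))*U = (3*0)*U = 0*U = 0)
(-2*(C(R(6)) - 1))*Z = -2*(0 - 1)*354 = -2*(-1)*354 = 2*354 = 708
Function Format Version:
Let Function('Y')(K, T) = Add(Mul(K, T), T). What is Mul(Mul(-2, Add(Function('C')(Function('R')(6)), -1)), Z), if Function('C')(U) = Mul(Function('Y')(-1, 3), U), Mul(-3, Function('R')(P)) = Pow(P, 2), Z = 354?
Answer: 708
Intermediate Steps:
Function('R')(P) = Mul(Rational(-1, 3), Pow(P, 2))
Function('Y')(K, T) = Add(T, Mul(K, T))
Function('C')(U) = 0 (Function('C')(U) = Mul(Mul(3, Add(1, -1)), U) = Mul(Mul(3, 0), U) = Mul(0, U) = 0)
Mul(Mul(-2, Add(Function('C')(Function('R')(6)), -1)), Z) = Mul(Mul(-2, Add(0, -1)), 354) = Mul(Mul(-2, -1), 354) = Mul(2, 354) = 708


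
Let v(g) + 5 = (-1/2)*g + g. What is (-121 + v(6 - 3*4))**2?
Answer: 16641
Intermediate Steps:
v(g) = -5 + g/2 (v(g) = -5 + ((-1/2)*g + g) = -5 + ((-1*1/2)*g + g) = -5 + (-g/2 + g) = -5 + g/2)
(-121 + v(6 - 3*4))**2 = (-121 + (-5 + (6 - 3*4)/2))**2 = (-121 + (-5 + (6 - 12)/2))**2 = (-121 + (-5 + (1/2)*(-6)))**2 = (-121 + (-5 - 3))**2 = (-121 - 8)**2 = (-129)**2 = 16641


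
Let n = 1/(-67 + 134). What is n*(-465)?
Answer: -465/67 ≈ -6.9403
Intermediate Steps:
n = 1/67 ≈ 0.014925
n*(-465) = (1/67)*(-465) = -465/67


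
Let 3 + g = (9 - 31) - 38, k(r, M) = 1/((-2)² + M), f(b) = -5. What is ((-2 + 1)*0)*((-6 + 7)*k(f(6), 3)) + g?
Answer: -63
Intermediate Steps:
k(r, M) = 1/(4 + M)
g = -63 (g = -3 + ((9 - 31) - 38) = -3 + (-22 - 38) = -3 - 60 = -63)
((-2 + 1)*0)*((-6 + 7)*k(f(6), 3)) + g = ((-2 + 1)*0)*((-6 + 7)/(4 + 3)) - 63 = (-1*0)*(1/7) - 63 = 0*(1*(⅐)) - 63 = 0*(⅐) - 63 = 0 - 63 = -63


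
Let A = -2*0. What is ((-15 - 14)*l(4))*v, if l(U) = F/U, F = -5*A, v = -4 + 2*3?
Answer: 0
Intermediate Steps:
v = 2 (v = -4 + 6 = 2)
A = 0
F = 0 (F = -5*0 = 0)
l(U) = 0 (l(U) = 0/U = 0)
((-15 - 14)*l(4))*v = ((-15 - 14)*0)*2 = -29*0*2 = 0*2 = 0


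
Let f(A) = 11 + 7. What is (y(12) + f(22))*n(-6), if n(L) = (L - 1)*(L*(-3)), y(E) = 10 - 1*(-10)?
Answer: -4788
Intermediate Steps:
y(E) = 20 (y(E) = 10 + 10 = 20)
f(A) = 18
n(L) = -3*L*(-1 + L) (n(L) = (-1 + L)*(-3*L) = -3*L*(-1 + L))
(y(12) + f(22))*n(-6) = (20 + 18)*(3*(-6)*(1 - 1*(-6))) = 38*(3*(-6)*(1 + 6)) = 38*(3*(-6)*7) = 38*(-126) = -4788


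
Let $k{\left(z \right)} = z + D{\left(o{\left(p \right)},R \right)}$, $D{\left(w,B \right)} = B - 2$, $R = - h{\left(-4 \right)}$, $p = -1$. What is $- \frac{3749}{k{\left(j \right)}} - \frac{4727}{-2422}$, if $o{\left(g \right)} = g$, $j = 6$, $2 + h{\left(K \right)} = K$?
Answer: $- \frac{2258202}{6055} \approx -372.95$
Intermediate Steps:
$h{\left(K \right)} = -2 + K$
$R = 6$ ($R = - (-2 - 4) = \left(-1\right) \left(-6\right) = 6$)
$D{\left(w,B \right)} = -2 + B$
$k{\left(z \right)} = 4 + z$ ($k{\left(z \right)} = z + \left(-2 + 6\right) = z + 4 = 4 + z$)
$- \frac{3749}{k{\left(j \right)}} - \frac{4727}{-2422} = - \frac{3749}{4 + 6} - \frac{4727}{-2422} = - \frac{3749}{10} - - \frac{4727}{2422} = \left(-3749\right) \frac{1}{10} + \frac{4727}{2422} = - \frac{3749}{10} + \frac{4727}{2422} = - \frac{2258202}{6055}$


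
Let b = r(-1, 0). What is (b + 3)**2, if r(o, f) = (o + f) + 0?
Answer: 4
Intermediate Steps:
r(o, f) = f + o (r(o, f) = (f + o) + 0 = f + o)
b = -1 (b = 0 - 1 = -1)
(b + 3)**2 = (-1 + 3)**2 = 2**2 = 4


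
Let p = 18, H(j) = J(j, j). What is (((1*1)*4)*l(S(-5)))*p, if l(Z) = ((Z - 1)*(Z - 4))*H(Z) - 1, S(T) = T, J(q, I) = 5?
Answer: 19368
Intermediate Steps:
H(j) = 5
l(Z) = -1 + 5*(-1 + Z)*(-4 + Z) (l(Z) = ((Z - 1)*(Z - 4))*5 - 1 = ((-1 + Z)*(-4 + Z))*5 - 1 = 5*(-1 + Z)*(-4 + Z) - 1 = -1 + 5*(-1 + Z)*(-4 + Z))
(((1*1)*4)*l(S(-5)))*p = (((1*1)*4)*(19 - 25*(-5) + 5*(-5)²))*18 = ((1*4)*(19 + 125 + 5*25))*18 = (4*(19 + 125 + 125))*18 = (4*269)*18 = 1076*18 = 19368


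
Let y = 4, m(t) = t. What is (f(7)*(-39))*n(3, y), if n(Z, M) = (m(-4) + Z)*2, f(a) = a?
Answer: 546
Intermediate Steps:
n(Z, M) = -8 + 2*Z (n(Z, M) = (-4 + Z)*2 = -8 + 2*Z)
(f(7)*(-39))*n(3, y) = (7*(-39))*(-8 + 2*3) = -273*(-8 + 6) = -273*(-2) = 546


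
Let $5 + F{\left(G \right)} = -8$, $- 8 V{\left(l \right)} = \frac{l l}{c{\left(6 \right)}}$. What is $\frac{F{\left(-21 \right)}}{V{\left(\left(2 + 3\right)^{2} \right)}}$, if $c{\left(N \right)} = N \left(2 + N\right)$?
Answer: $\frac{4992}{625} \approx 7.9872$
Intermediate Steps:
$V{\left(l \right)} = - \frac{l^{2}}{384}$ ($V{\left(l \right)} = - \frac{l l \frac{1}{6 \left(2 + 6\right)}}{8} = - \frac{l^{2} \frac{1}{6 \cdot 8}}{8} = - \frac{l^{2} \cdot \frac{1}{48}}{8} = - \frac{\frac{1}{48} l^{2}}{8} = - \frac{l^{2}}{384}$)
$F{\left(G \right)} = -13$ ($F{\left(G \right)} = -5 - 8 = -13$)
$\frac{F{\left(-21 \right)}}{V{\left(\left(2 + 3\right)^{2} \right)}} = - \frac{13}{\left(- \frac{1}{384}\right) \left(\left(2 + 3\right)^{2}\right)^{2}} = - \frac{13}{\left(- \frac{1}{384}\right) \left(5^{2}\right)^{2}} = - \frac{13}{\left(- \frac{1}{384}\right) 25^{2}} = - \frac{13}{\left(- \frac{1}{384}\right) 625} = - \frac{13}{- \frac{625}{384}} = \left(-13\right) \left(- \frac{384}{625}\right) = \frac{4992}{625}$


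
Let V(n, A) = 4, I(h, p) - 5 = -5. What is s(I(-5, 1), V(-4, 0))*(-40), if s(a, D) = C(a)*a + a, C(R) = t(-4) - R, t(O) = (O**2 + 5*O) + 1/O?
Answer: 0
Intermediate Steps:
I(h, p) = 0 (I(h, p) = 5 - 5 = 0)
t(O) = 1/O + O**2 + 5*O
C(R) = -17/4 - R (C(R) = (1 + (-4)**2*(5 - 4))/(-4) - R = -(1 + 16*1)/4 - R = -(1 + 16)/4 - R = -1/4*17 - R = -17/4 - R)
s(a, D) = a + a*(-17/4 - a) (s(a, D) = (-17/4 - a)*a + a = a*(-17/4 - a) + a = a + a*(-17/4 - a))
s(I(-5, 1), V(-4, 0))*(-40) = ((1/4)*0*(-13 - 4*0))*(-40) = ((1/4)*0*(-13 + 0))*(-40) = ((1/4)*0*(-13))*(-40) = 0*(-40) = 0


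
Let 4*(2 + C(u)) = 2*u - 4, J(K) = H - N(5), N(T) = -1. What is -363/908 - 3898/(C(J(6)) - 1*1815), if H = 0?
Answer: 5759263/3300580 ≈ 1.7449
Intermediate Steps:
J(K) = 1 (J(K) = 0 - 1*(-1) = 0 + 1 = 1)
C(u) = -3 + u/2 (C(u) = -2 + (2*u - 4)/4 = -2 + (-4 + 2*u)/4 = -2 + (-1 + u/2) = -3 + u/2)
-363/908 - 3898/(C(J(6)) - 1*1815) = -363/908 - 3898/((-3 + (½)*1) - 1*1815) = -363*1/908 - 3898/((-3 + ½) - 1815) = -363/908 - 3898/(-5/2 - 1815) = -363/908 - 3898/(-3635/2) = -363/908 - 3898*(-2/3635) = -363/908 + 7796/3635 = 5759263/3300580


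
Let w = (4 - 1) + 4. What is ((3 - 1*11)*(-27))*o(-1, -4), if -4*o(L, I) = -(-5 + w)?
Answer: 108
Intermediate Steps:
w = 7 (w = 3 + 4 = 7)
o(L, I) = 1/2 (o(L, I) = -(-1)*(-5 + 7)/4 = -(-1)*2/4 = -1/4*(-2) = 1/2)
((3 - 1*11)*(-27))*o(-1, -4) = ((3 - 1*11)*(-27))*(1/2) = ((3 - 11)*(-27))*(1/2) = -8*(-27)*(1/2) = 216*(1/2) = 108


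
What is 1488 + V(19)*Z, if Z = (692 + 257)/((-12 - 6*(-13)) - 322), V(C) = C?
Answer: 362897/256 ≈ 1417.6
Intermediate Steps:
Z = -949/256 (Z = 949/((-12 + 78) - 322) = 949/(66 - 322) = 949/(-256) = 949*(-1/256) = -949/256 ≈ -3.7070)
1488 + V(19)*Z = 1488 + 19*(-949/256) = 1488 - 18031/256 = 362897/256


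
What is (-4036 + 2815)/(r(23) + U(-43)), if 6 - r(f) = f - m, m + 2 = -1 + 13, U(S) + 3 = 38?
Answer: -1221/28 ≈ -43.607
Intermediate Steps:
U(S) = 35 (U(S) = -3 + 38 = 35)
m = 10 (m = -2 + (-1 + 13) = -2 + 12 = 10)
r(f) = 16 - f (r(f) = 6 - (f - 1*10) = 6 - (f - 10) = 6 - (-10 + f) = 6 + (10 - f) = 16 - f)
(-4036 + 2815)/(r(23) + U(-43)) = (-4036 + 2815)/((16 - 1*23) + 35) = -1221/((16 - 23) + 35) = -1221/(-7 + 35) = -1221/28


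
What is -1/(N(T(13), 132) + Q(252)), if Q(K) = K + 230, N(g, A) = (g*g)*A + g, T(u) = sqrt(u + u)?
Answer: -1957/7659685 + sqrt(26)/15319370 ≈ -0.00025516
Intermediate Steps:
T(u) = sqrt(2)*sqrt(u) (T(u) = sqrt(2*u) = sqrt(2)*sqrt(u))
N(g, A) = g + A*g**2 (N(g, A) = g**2*A + g = A*g**2 + g = g + A*g**2)
Q(K) = 230 + K
-1/(N(T(13), 132) + Q(252)) = -1/((sqrt(2)*sqrt(13))*(1 + 132*(sqrt(2)*sqrt(13))) + (230 + 252)) = -1/(sqrt(26)*(1 + 132*sqrt(26)) + 482) = -1/(482 + sqrt(26)*(1 + 132*sqrt(26)))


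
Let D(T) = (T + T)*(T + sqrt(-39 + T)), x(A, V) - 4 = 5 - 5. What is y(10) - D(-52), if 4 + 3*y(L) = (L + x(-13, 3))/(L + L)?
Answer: -54091/10 + 104*I*sqrt(91) ≈ -5409.1 + 992.1*I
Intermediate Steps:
x(A, V) = 4 (x(A, V) = 4 + (5 - 5) = 4 + 0 = 4)
D(T) = 2*T*(T + sqrt(-39 + T)) (D(T) = (2*T)*(T + sqrt(-39 + T)) = 2*T*(T + sqrt(-39 + T)))
y(L) = -4/3 + (4 + L)/(6*L) (y(L) = -4/3 + ((L + 4)/(L + L))/3 = -4/3 + ((4 + L)/((2*L)))/3 = -4/3 + ((4 + L)*(1/(2*L)))/3 = -4/3 + ((4 + L)/(2*L))/3 = -4/3 + (4 + L)/(6*L))
y(10) - D(-52) = (1/6)*(4 - 7*10)/10 - 2*(-52)*(-52 + sqrt(-39 - 52)) = (1/6)*(1/10)*(4 - 70) - 2*(-52)*(-52 + sqrt(-91)) = (1/6)*(1/10)*(-66) - 2*(-52)*(-52 + I*sqrt(91)) = -11/10 - (5408 - 104*I*sqrt(91)) = -11/10 + (-5408 + 104*I*sqrt(91)) = -54091/10 + 104*I*sqrt(91)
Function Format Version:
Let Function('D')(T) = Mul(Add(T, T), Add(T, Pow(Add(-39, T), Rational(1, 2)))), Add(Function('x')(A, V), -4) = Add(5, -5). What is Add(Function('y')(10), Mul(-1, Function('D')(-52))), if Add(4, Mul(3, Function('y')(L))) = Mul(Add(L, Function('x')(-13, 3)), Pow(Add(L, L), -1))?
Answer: Add(Rational(-54091, 10), Mul(104, I, Pow(91, Rational(1, 2)))) ≈ Add(-5409.1, Mul(992.10, I))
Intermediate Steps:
Function('x')(A, V) = 4 (Function('x')(A, V) = Add(4, Add(5, -5)) = Add(4, 0) = 4)
Function('D')(T) = Mul(2, T, Add(T, Pow(Add(-39, T), Rational(1, 2)))) (Function('D')(T) = Mul(Mul(2, T), Add(T, Pow(Add(-39, T), Rational(1, 2)))) = Mul(2, T, Add(T, Pow(Add(-39, T), Rational(1, 2)))))
Function('y')(L) = Add(Rational(-4, 3), Mul(Rational(1, 6), Pow(L, -1), Add(4, L))) (Function('y')(L) = Add(Rational(-4, 3), Mul(Rational(1, 3), Mul(Add(L, 4), Pow(Add(L, L), -1)))) = Add(Rational(-4, 3), Mul(Rational(1, 3), Mul(Add(4, L), Pow(Mul(2, L), -1)))) = Add(Rational(-4, 3), Mul(Rational(1, 3), Mul(Add(4, L), Mul(Rational(1, 2), Pow(L, -1))))) = Add(Rational(-4, 3), Mul(Rational(1, 3), Mul(Rational(1, 2), Pow(L, -1), Add(4, L)))) = Add(Rational(-4, 3), Mul(Rational(1, 6), Pow(L, -1), Add(4, L))))
Add(Function('y')(10), Mul(-1, Function('D')(-52))) = Add(Mul(Rational(1, 6), Pow(10, -1), Add(4, Mul(-7, 10))), Mul(-1, Mul(2, -52, Add(-52, Pow(Add(-39, -52), Rational(1, 2)))))) = Add(Mul(Rational(1, 6), Rational(1, 10), Add(4, -70)), Mul(-1, Mul(2, -52, Add(-52, Pow(-91, Rational(1, 2)))))) = Add(Mul(Rational(1, 6), Rational(1, 10), -66), Mul(-1, Mul(2, -52, Add(-52, Mul(I, Pow(91, Rational(1, 2))))))) = Add(Rational(-11, 10), Mul(-1, Add(5408, Mul(-104, I, Pow(91, Rational(1, 2)))))) = Add(Rational(-11, 10), Add(-5408, Mul(104, I, Pow(91, Rational(1, 2))))) = Add(Rational(-54091, 10), Mul(104, I, Pow(91, Rational(1, 2))))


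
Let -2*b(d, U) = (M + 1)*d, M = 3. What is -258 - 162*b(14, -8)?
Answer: 4278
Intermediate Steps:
b(d, U) = -2*d (b(d, U) = -(3 + 1)*d/2 = -2*d)
-258 - 162*b(14, -8) = -258 - (-324)*14 = -258 - 162*(-28) = -258 + 4536 = 4278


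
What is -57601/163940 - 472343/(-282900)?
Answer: 1528514713/1159465650 ≈ 1.3183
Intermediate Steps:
-57601/163940 - 472343/(-282900) = -57601*1/163940 - 472343*(-1/282900) = -57601/163940 + 472343/282900 = 1528514713/1159465650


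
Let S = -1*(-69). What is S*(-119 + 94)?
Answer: -1725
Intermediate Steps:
S = 69
S*(-119 + 94) = 69*(-119 + 94) = 69*(-25) = -1725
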